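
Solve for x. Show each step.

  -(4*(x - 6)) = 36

Step 1. [-(4*(x - 6)) = 36] leading − — multiply by −1. So neg: 4*(x - 6) = -36.
Step 2. [4*(x - 6) = -36] 4 out front; divide by 4, so div: x - 6 = -9.
Step 3. [x - 6 = -9] the outer -6 inverts by adding 6. So sub: x = -3.

Answer: x ∈ {-3}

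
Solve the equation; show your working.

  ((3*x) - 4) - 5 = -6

Step 1. [((3*x) - 4) - 5 = -6] peel the -5: add 5 from each side, so sub: (3*x) - 4 = -1.
Step 2. [(3*x) - 4 = -1] 4 comes off first (add 4) ⇒ sub: 3*x = 3.
Step 3. [3*x = 3] leading coefficient 3: divide by 3, so div: x = 1.

Answer: x ∈ {1}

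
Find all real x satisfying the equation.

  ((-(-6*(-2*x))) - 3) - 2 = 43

Step 1. [((-(-6*(-2*x))) - 3) - 2 = 43] -2 is outermost — add 2 both sides ⇒ sub: (-(-6*(-2*x))) - 3 = 45.
Step 2. [(-(-6*(-2*x))) - 3 = 45] -3 is outermost — add 3 both sides, so sub: -(-6*(-2*x)) = 48.
Step 3. [-(-6*(-2*x)) = 48] flip signs both sides ⇒ neg: -6*(-2*x) = -48.
Step 4. [-6*(-2*x) = -48] divide by the outer -6, so div: -2*x = 8.
Step 5. [-2*x = 8] -2 out front; divide by -2. So div: x = -4.

Answer: x ∈ {-4}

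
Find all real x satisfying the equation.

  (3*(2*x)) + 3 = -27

Step 1. [(3*(2*x)) + 3 = -27] 3 | LHS and 3 | -27: pull 3 out ⇒ factor: (2*x) + 1 = -9.
Step 2. [(2*x) + 1 = -9] peel the +1: subtract 1 from each side, so sub: 2*x = -10.
Step 3. [2*x = -10] 2·(inner) — divide through by 2. So div: x = -5.

Answer: x ∈ {-5}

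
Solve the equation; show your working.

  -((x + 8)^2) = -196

Step 1. [-((x + 8)^2) = -196] flip signs both sides, so neg: (x + 8)^2 = 196.
Step 2. [(x + 8)^2 = 196] √ both sides: 196 ≥ 0 gives two branches, so sqrt: x + 8 = 14 or -14.
Step 3. [x + 8 = 14 or -14] subtract 8: x sits inside (… + 8), so sub: x = 6 or -22.

Answer: x ∈ {-22, 6}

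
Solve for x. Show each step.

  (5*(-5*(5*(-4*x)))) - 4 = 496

Step 1. [(5*(-5*(5*(-4*x)))) - 4 = 496] 4 comes off first (add 4), so sub: 5*(-5*(5*(-4*x))) = 500.
Step 2. [5*(-5*(5*(-4*x))) = 500] LHS = 5·(…); ÷5 both sides ⇒ div: -5*(5*(-4*x)) = 100.
Step 3. [-5*(5*(-4*x)) = 100] -5·(inner) — divide through by -5 ⇒ div: 5*(-4*x) = -20.
Step 4. [5*(-4*x) = -20] LHS = 5·(…); ÷5 both sides ⇒ div: -4*x = -4.
Step 5. [-4*x = -4] LHS = -4·(…); ÷-4 both sides. So div: x = 1.

Answer: x ∈ {1}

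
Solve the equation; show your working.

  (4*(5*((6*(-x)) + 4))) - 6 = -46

Step 1. [(4*(5*((6*(-x)) + 4))) - 6 = -46] the outer -6 inverts by adding 6, so sub: 4*(5*((6*(-x)) + 4)) = -40.
Step 2. [4*(5*((6*(-x)) + 4)) = -40] 4 out front; divide by 4. So div: 5*((6*(-x)) + 4) = -10.
Step 3. [5*((6*(-x)) + 4) = -10] 5·(inner) — divide through by 5. So div: (6*(-x)) + 4 = -2.
Step 4. [(6*(-x)) + 4 = -2] 4 comes off first (subtract 4). So sub: 6*(-x) = -6.
Step 5. [6*(-x) = -6] divide by the outer 6. So div: -x = -1.
Step 6. [-x = -1] flip signs both sides. So neg: x = 1.

Answer: x ∈ {1}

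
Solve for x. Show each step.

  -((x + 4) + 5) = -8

Step 1. [-((x + 4) + 5) = -8] leading − — multiply by −1, so neg: (x + 4) + 5 = 8.
Step 2. [(x + 4) + 5 = 8] peel the +5: subtract 5 from each side, so sub: x + 4 = 3.
Step 3. [x + 4 = 3] 4 comes off first (subtract 4). So sub: x = -1.

Answer: x ∈ {-1}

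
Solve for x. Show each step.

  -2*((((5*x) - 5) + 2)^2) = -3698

Step 1. [-2*((((5*x) - 5) + 2)^2) = -3698] -2 out front; divide by -2, so div: (((5*x) - 5) + 2)^2 = 1849.
Step 2. [(((5*x) - 5) + 2)^2 = 1849] √ both sides: 1849 ≥ 0 gives two branches, so sqrt: ((5*x) - 5) + 2 = 43 or -43.
Step 3. [((5*x) - 5) + 2 = 43 or -43] peel the +2: subtract 2 from each side. So sub: (5*x) - 5 = 41 or -45.
Step 4. [(5*x) - 5 = 41 or -45] 5 comes off first (add 5). So sub: 5*x = 46 or -40.
Step 5. [5*x = 46 or -40] divide by the outer 5. So div: x = 46/5 or -8.

Answer: x ∈ {-8, 46/5}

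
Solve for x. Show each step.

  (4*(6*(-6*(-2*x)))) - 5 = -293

Step 1. [(4*(6*(-6*(-2*x)))) - 5 = -293] -5 is outermost — add 5 both sides ⇒ sub: 4*(6*(-6*(-2*x))) = -288.
Step 2. [4*(6*(-6*(-2*x))) = -288] 4·(inner) — divide through by 4. So div: 6*(-6*(-2*x)) = -72.
Step 3. [6*(-6*(-2*x)) = -72] divide by the outer 6. So div: -6*(-2*x) = -12.
Step 4. [-6*(-2*x) = -12] -6 out front; divide by -6, so div: -2*x = 2.
Step 5. [-2*x = 2] -2·(inner) — divide through by -2, so div: x = -1.

Answer: x ∈ {-1}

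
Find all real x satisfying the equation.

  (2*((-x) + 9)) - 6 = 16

Step 1. [(2*((-x) + 9)) - 6 = 16] peel the -6: add 6 from each side. So sub: 2*((-x) + 9) = 22.
Step 2. [2*((-x) + 9) = 22] 2·(inner) — divide through by 2, so div: (-x) + 9 = 11.
Step 3. [(-x) + 9 = 11] peel the +9: subtract 9 from each side, so sub: -x = 2.
Step 4. [-x = 2] LHS negated; negate both sides ⇒ neg: x = -2.

Answer: x ∈ {-2}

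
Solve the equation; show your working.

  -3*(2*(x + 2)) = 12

Step 1. [-3*(2*(x + 2)) = 12] divide by the outer -3. So div: 2*(x + 2) = -4.
Step 2. [2*(x + 2) = -4] leading coefficient 2: divide by 2, so div: x + 2 = -2.
Step 3. [x + 2 = -2] 2 comes off first (subtract 2). So sub: x = -4.

Answer: x ∈ {-4}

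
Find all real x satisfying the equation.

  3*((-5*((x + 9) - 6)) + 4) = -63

Step 1. [3*((-5*((x + 9) - 6)) + 4) = -63] 3 out front; divide by 3. So div: (-5*((x + 9) - 6)) + 4 = -21.
Step 2. [(-5*((x + 9) - 6)) + 4 = -21] subtract 4: x sits inside (… + 4), so sub: -5*((x + 9) - 6) = -25.
Step 3. [-5*((x + 9) - 6) = -25] divide by the outer -5. So div: (x + 9) - 6 = 5.
Step 4. [(x + 9) - 6 = 5] the outer -6 inverts by adding 6 ⇒ sub: x + 9 = 11.
Step 5. [x + 9 = 11] peel the +9: subtract 9 from each side ⇒ sub: x = 2.

Answer: x ∈ {2}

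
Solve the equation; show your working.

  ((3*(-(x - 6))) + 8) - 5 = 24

Step 1. [((3*(-(x - 6))) + 8) - 5 = 24] the outer -5 inverts by adding 5 ⇒ sub: (3*(-(x - 6))) + 8 = 29.
Step 2. [(3*(-(x - 6))) + 8 = 29] peel the +8: subtract 8 from each side. So sub: 3*(-(x - 6)) = 21.
Step 3. [3*(-(x - 6)) = 21] 3·(inner) — divide through by 3. So div: -(x - 6) = 7.
Step 4. [-(x - 6) = 7] flip signs both sides. So neg: x - 6 = -7.
Step 5. [x - 6 = -7] peel the -6: add 6 from each side, so sub: x = -1.

Answer: x ∈ {-1}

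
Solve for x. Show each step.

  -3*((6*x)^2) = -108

Step 1. [-3*((6*x)^2) = -108] -3·(inner) — divide through by -3, so div: (6*x)^2 = 36.
Step 2. [(6*x)^2 = 36] √ both sides: 36 ≥ 0 gives two branches. So sqrt: 6*x = 6 or -6.
Step 3. [6*x = 6 or -6] LHS = 6·(…); ÷6 both sides ⇒ div: x = 1 or -1.

Answer: x ∈ {-1, 1}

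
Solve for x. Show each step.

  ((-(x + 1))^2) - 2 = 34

Step 1. [((-(x + 1))^2) - 2 = 34] 2 comes off first (add 2) ⇒ sub: (-(x + 1))^2 = 36.
Step 2. [(-(x + 1))^2 = 36] √ both sides: 36 ≥ 0 gives two branches. So sqrt: -(x + 1) = 6 or -6.
Step 3. [-(x + 1) = 6 or -6] flip signs both sides ⇒ neg: x + 1 = -6 or 6.
Step 4. [x + 1 = -6 or 6] 1 comes off first (subtract 1) ⇒ sub: x = -7 or 5.

Answer: x ∈ {-7, 5}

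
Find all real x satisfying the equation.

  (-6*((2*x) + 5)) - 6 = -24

Step 1. [(-6*((2*x) + 5)) - 6 = -24] add 6: x sits inside (… - 6), so sub: -6*((2*x) + 5) = -18.
Step 2. [-6*((2*x) + 5) = -18] leading coefficient -6: divide by -6 ⇒ div: (2*x) + 5 = 3.
Step 3. [(2*x) + 5 = 3] peel the +5: subtract 5 from each side ⇒ sub: 2*x = -2.
Step 4. [2*x = -2] LHS = 2·(…); ÷2 both sides. So div: x = -1.

Answer: x ∈ {-1}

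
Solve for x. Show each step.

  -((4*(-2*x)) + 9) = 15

Step 1. [-((4*(-2*x)) + 9) = 15] leading − — multiply by −1, so neg: (4*(-2*x)) + 9 = -15.
Step 2. [(4*(-2*x)) + 9 = -15] +9 is outermost — subtract 9 both sides. So sub: 4*(-2*x) = -24.
Step 3. [4*(-2*x) = -24] LHS = 4·(…); ÷4 both sides ⇒ div: -2*x = -6.
Step 4. [-2*x = -6] -2 out front; divide by -2 ⇒ div: x = 3.

Answer: x ∈ {3}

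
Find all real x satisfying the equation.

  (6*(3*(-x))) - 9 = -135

Step 1. [(6*(3*(-x))) - 9 = -135] -9 is outermost — add 9 both sides ⇒ sub: 6*(3*(-x)) = -126.
Step 2. [6*(3*(-x)) = -126] 6 out front; divide by 6 ⇒ div: 3*(-x) = -21.
Step 3. [3*(-x) = -21] LHS = 3·(…); ÷3 both sides, so div: -x = -7.
Step 4. [-x = -7] flip signs both sides ⇒ neg: x = 7.

Answer: x ∈ {7}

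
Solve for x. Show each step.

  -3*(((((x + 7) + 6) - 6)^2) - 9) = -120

Step 1. [-3*(((((x + 7) + 6) - 6)^2) - 9) = -120] -3 out front; divide by -3 ⇒ div: ((((x + 7) + 6) - 6)^2) - 9 = 40.
Step 2. [((((x + 7) + 6) - 6)^2) - 9 = 40] peel the -9: add 9 from each side, so sub: (((x + 7) + 6) - 6)^2 = 49.
Step 3. [(((x + 7) + 6) - 6)^2 = 49] LHS squared, RHS 49 ≥ 0: apply √ (±) ⇒ sqrt: ((x + 7) + 6) - 6 = 7 or -7.
Step 4. [((x + 7) + 6) - 6 = 7 or -7] -6 is outermost — add 6 both sides, so sub: (x + 7) + 6 = 13 or -1.
Step 5. [(x + 7) + 6 = 13 or -1] the outer +6 inverts by subtracting 6 ⇒ sub: x + 7 = 7 or -7.
Step 6. [x + 7 = 7 or -7] +7 is outermost — subtract 7 both sides ⇒ sub: x = 0 or -14.

Answer: x ∈ {-14, 0}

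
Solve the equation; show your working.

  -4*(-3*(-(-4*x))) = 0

Step 1. [-4*(-3*(-(-4*x))) = 0] leading coefficient -4: divide by -4, so div: -3*(-(-4*x)) = 0.
Step 2. [-3*(-(-4*x)) = 0] divide by the outer -3. So div: -(-4*x) = 0.
Step 3. [-(-4*x) = 0] LHS negated; negate both sides, so neg: -4*x = 0.
Step 4. [-4*x = 0] -4 out front; divide by -4 ⇒ div: x = 0.

Answer: x ∈ {0}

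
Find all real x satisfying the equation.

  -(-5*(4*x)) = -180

Step 1. [-(-5*(4*x)) = -180] leading − — multiply by −1. So neg: -5*(4*x) = 180.
Step 2. [-5*(4*x) = 180] -5 out front; divide by -5. So div: 4*x = -36.
Step 3. [4*x = -36] leading coefficient 4: divide by 4, so div: x = -9.

Answer: x ∈ {-9}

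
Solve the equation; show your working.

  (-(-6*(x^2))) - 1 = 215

Step 1. [(-(-6*(x^2))) - 1 = 215] add 1: x sits inside (… - 1) ⇒ sub: -(-6*(x^2)) = 216.
Step 2. [-(-6*(x^2)) = 216] leading − — multiply by −1 ⇒ neg: -6*(x^2) = -216.
Step 3. [-6*(x^2) = -216] leading coefficient -6: divide by -6, so div: x^2 = 36.
Step 4. [x^2 = 36] 36 ≥ 0, LHS is (·)² — take ±√, so sqrt: x = 6 or -6.

Answer: x ∈ {-6, 6}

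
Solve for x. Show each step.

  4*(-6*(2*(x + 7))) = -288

Step 1. [4*(-6*(2*(x + 7))) = -288] divide by the outer 4 ⇒ div: -6*(2*(x + 7)) = -72.
Step 2. [-6*(2*(x + 7)) = -72] -6 out front; divide by -6, so div: 2*(x + 7) = 12.
Step 3. [2*(x + 7) = 12] leading coefficient 2: divide by 2, so div: x + 7 = 6.
Step 4. [x + 7 = 6] peel the +7: subtract 7 from each side. So sub: x = -1.

Answer: x ∈ {-1}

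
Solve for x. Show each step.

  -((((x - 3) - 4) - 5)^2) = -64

Step 1. [-((((x - 3) - 4) - 5)^2) = -64] LHS negated; negate both sides, so neg: (((x - 3) - 4) - 5)^2 = 64.
Step 2. [(((x - 3) - 4) - 5)^2 = 64] LHS squared, RHS 64 ≥ 0: apply √ (±). So sqrt: ((x - 3) - 4) - 5 = 8 or -8.
Step 3. [((x - 3) - 4) - 5 = 8 or -8] -5 is outermost — add 5 both sides ⇒ sub: (x - 3) - 4 = 13 or -3.
Step 4. [(x - 3) - 4 = 13 or -3] the outer -4 inverts by adding 4 ⇒ sub: x - 3 = 17 or 1.
Step 5. [x - 3 = 17 or 1] add 3: x sits inside (… - 3). So sub: x = 20 or 4.

Answer: x ∈ {4, 20}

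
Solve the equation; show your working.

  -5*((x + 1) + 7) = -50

Step 1. [-5*((x + 1) + 7) = -50] LHS = -5·(…); ÷-5 both sides. So div: (x + 1) + 7 = 10.
Step 2. [(x + 1) + 7 = 10] 7 comes off first (subtract 7) ⇒ sub: x + 1 = 3.
Step 3. [x + 1 = 3] peel the +1: subtract 1 from each side, so sub: x = 2.

Answer: x ∈ {2}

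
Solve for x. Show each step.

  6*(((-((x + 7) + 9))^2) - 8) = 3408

Step 1. [6*(((-((x + 7) + 9))^2) - 8) = 3408] 6·(inner) — divide through by 6 ⇒ div: ((-((x + 7) + 9))^2) - 8 = 568.
Step 2. [((-((x + 7) + 9))^2) - 8 = 568] peel the -8: add 8 from each side, so sub: (-((x + 7) + 9))^2 = 576.
Step 3. [(-((x + 7) + 9))^2 = 576] 576 ≥ 0, LHS is (·)² — take ±√ ⇒ sqrt: -((x + 7) + 9) = 24 or -24.
Step 4. [-((x + 7) + 9) = 24 or -24] flip signs both sides. So neg: (x + 7) + 9 = -24 or 24.
Step 5. [(x + 7) + 9 = -24 or 24] +9 is outermost — subtract 9 both sides ⇒ sub: x + 7 = -33 or 15.
Step 6. [x + 7 = -33 or 15] subtract 7: x sits inside (… + 7) ⇒ sub: x = -40 or 8.

Answer: x ∈ {-40, 8}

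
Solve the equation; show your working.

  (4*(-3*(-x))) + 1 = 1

Step 1. [(4*(-3*(-x))) + 1 = 1] the outer +1 inverts by subtracting 1, so sub: 4*(-3*(-x)) = 0.
Step 2. [4*(-3*(-x)) = 0] divide by the outer 4. So div: -3*(-x) = 0.
Step 3. [-3*(-x) = 0] -3·(inner) — divide through by -3. So div: -x = 0.
Step 4. [-x = 0] leading − — multiply by −1 ⇒ neg: x = 0.

Answer: x ∈ {0}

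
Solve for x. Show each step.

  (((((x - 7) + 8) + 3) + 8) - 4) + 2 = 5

Step 1. [(((((x - 7) + 8) + 3) + 8) - 4) + 2 = 5] the outer +2 inverts by subtracting 2, so sub: ((((x - 7) + 8) + 3) + 8) - 4 = 3.
Step 2. [((((x - 7) + 8) + 3) + 8) - 4 = 3] 4 comes off first (add 4) ⇒ sub: (((x - 7) + 8) + 3) + 8 = 7.
Step 3. [(((x - 7) + 8) + 3) + 8 = 7] 8 comes off first (subtract 8), so sub: ((x - 7) + 8) + 3 = -1.
Step 4. [((x - 7) + 8) + 3 = -1] the outer +3 inverts by subtracting 3 ⇒ sub: (x - 7) + 8 = -4.
Step 5. [(x - 7) + 8 = -4] subtract 8: x sits inside (… + 8). So sub: x - 7 = -12.
Step 6. [x - 7 = -12] the outer -7 inverts by adding 7 ⇒ sub: x = -5.

Answer: x ∈ {-5}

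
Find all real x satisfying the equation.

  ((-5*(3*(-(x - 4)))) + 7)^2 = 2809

Step 1. [((-5*(3*(-(x - 4)))) + 7)^2 = 2809] LHS squared, RHS 2809 ≥ 0: apply √ (±) ⇒ sqrt: (-5*(3*(-(x - 4)))) + 7 = 53 or -53.
Step 2. [(-5*(3*(-(x - 4)))) + 7 = 53 or -53] +7 is outermost — subtract 7 both sides ⇒ sub: -5*(3*(-(x - 4))) = 46 or -60.
Step 3. [-5*(3*(-(x - 4))) = 46 or -60] divide by the outer -5. So div: 3*(-(x - 4)) = -46/5 or 12.
Step 4. [3*(-(x - 4)) = -46/5 or 12] divide by the outer 3. So div: -(x - 4) = -46/15 or 4.
Step 5. [-(x - 4) = -46/15 or 4] LHS negated; negate both sides, so neg: x - 4 = 46/15 or -4.
Step 6. [x - 4 = 46/15 or -4] the outer -4 inverts by adding 4. So sub: x = 106/15 or 0.

Answer: x ∈ {0, 106/15}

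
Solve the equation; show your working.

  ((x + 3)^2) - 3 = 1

Step 1. [((x + 3)^2) - 3 = 1] 3 comes off first (add 3) ⇒ sub: (x + 3)^2 = 4.
Step 2. [(x + 3)^2 = 4] √ both sides: 4 ≥ 0 gives two branches ⇒ sqrt: x + 3 = 2 or -2.
Step 3. [x + 3 = 2 or -2] subtract 3: x sits inside (… + 3). So sub: x = -1 or -5.

Answer: x ∈ {-5, -1}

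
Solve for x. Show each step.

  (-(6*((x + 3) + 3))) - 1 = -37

Step 1. [(-(6*((x + 3) + 3))) - 1 = -37] the outer -1 inverts by adding 1. So sub: -(6*((x + 3) + 3)) = -36.
Step 2. [-(6*((x + 3) + 3)) = -36] leading − — multiply by −1. So neg: 6*((x + 3) + 3) = 36.
Step 3. [6*((x + 3) + 3) = 36] LHS = 6·(…); ÷6 both sides, so div: (x + 3) + 3 = 6.
Step 4. [(x + 3) + 3 = 6] subtract 3: x sits inside (… + 3). So sub: x + 3 = 3.
Step 5. [x + 3 = 3] subtract 3: x sits inside (… + 3) ⇒ sub: x = 0.

Answer: x ∈ {0}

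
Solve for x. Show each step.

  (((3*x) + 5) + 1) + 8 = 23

Step 1. [(((3*x) + 5) + 1) + 8 = 23] subtract 8: x sits inside (… + 8) ⇒ sub: ((3*x) + 5) + 1 = 15.
Step 2. [((3*x) + 5) + 1 = 15] peel the +1: subtract 1 from each side ⇒ sub: (3*x) + 5 = 14.
Step 3. [(3*x) + 5 = 14] +5 is outermost — subtract 5 both sides ⇒ sub: 3*x = 9.
Step 4. [3*x = 9] leading coefficient 3: divide by 3 ⇒ div: x = 3.

Answer: x ∈ {3}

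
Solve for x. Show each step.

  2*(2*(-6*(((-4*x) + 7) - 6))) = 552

Step 1. [2*(2*(-6*(((-4*x) + 7) - 6))) = 552] 2·(inner) — divide through by 2, so div: 2*(-6*(((-4*x) + 7) - 6)) = 276.
Step 2. [2*(-6*(((-4*x) + 7) - 6)) = 276] LHS = 2·(…); ÷2 both sides ⇒ div: -6*(((-4*x) + 7) - 6) = 138.
Step 3. [-6*(((-4*x) + 7) - 6) = 138] leading coefficient -6: divide by -6, so div: ((-4*x) + 7) - 6 = -23.
Step 4. [((-4*x) + 7) - 6 = -23] add 6: x sits inside (… - 6). So sub: (-4*x) + 7 = -17.
Step 5. [(-4*x) + 7 = -17] peel the +7: subtract 7 from each side. So sub: -4*x = -24.
Step 6. [-4*x = -24] LHS = -4·(…); ÷-4 both sides. So div: x = 6.

Answer: x ∈ {6}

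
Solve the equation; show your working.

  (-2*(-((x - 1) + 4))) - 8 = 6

Step 1. [(-2*(-((x - 1) + 4))) - 8 = 6] -2 | LHS and -2 | 6: pull -2 out ⇒ factor: (-((x - 1) + 4)) + 4 = -3.
Step 2. [(-((x - 1) + 4)) + 4 = -3] peel the +4: subtract 4 from each side, so sub: -((x - 1) + 4) = -7.
Step 3. [-((x - 1) + 4) = -7] flip signs both sides ⇒ neg: (x - 1) + 4 = 7.
Step 4. [(x - 1) + 4 = 7] +4 is outermost — subtract 4 both sides. So sub: x - 1 = 3.
Step 5. [x - 1 = 3] add 1: x sits inside (… - 1). So sub: x = 4.

Answer: x ∈ {4}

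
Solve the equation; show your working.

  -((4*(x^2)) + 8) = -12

Step 1. [-((4*(x^2)) + 8) = -12] LHS negated; negate both sides ⇒ neg: (4*(x^2)) + 8 = 12.
Step 2. [(4*(x^2)) + 8 = 12] subtract 8: x sits inside (… + 8). So sub: 4*(x^2) = 4.
Step 3. [4*(x^2) = 4] 4 out front; divide by 4, so div: x^2 = 1.
Step 4. [x^2 = 1] √ both sides: 1 ≥ 0 gives two branches ⇒ sqrt: x = 1 or -1.

Answer: x ∈ {-1, 1}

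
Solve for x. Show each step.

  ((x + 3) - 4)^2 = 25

Step 1. [((x + 3) - 4)^2 = 25] √ both sides: 25 ≥ 0 gives two branches ⇒ sqrt: (x + 3) - 4 = 5 or -5.
Step 2. [(x + 3) - 4 = 5 or -5] add 4: x sits inside (… - 4). So sub: x + 3 = 9 or -1.
Step 3. [x + 3 = 9 or -1] peel the +3: subtract 3 from each side. So sub: x = 6 or -4.

Answer: x ∈ {-4, 6}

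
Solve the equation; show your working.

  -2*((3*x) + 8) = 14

Step 1. [-2*((3*x) + 8) = 14] -2 out front; divide by -2 ⇒ div: (3*x) + 8 = -7.
Step 2. [(3*x) + 8 = -7] +8 is outermost — subtract 8 both sides. So sub: 3*x = -15.
Step 3. [3*x = -15] divide by the outer 3. So div: x = -5.

Answer: x ∈ {-5}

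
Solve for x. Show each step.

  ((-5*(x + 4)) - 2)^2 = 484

Step 1. [((-5*(x + 4)) - 2)^2 = 484] √ both sides: 484 ≥ 0 gives two branches, so sqrt: (-5*(x + 4)) - 2 = 22 or -22.
Step 2. [(-5*(x + 4)) - 2 = 22 or -22] the outer -2 inverts by adding 2 ⇒ sub: -5*(x + 4) = 24 or -20.
Step 3. [-5*(x + 4) = 24 or -20] -5·(inner) — divide through by -5 ⇒ div: x + 4 = -24/5 or 4.
Step 4. [x + 4 = -24/5 or 4] +4 is outermost — subtract 4 both sides. So sub: x = -44/5 or 0.

Answer: x ∈ {-44/5, 0}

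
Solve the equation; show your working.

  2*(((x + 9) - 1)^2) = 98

Step 1. [2*(((x + 9) - 1)^2) = 98] divide by the outer 2 ⇒ div: ((x + 9) - 1)^2 = 49.
Step 2. [((x + 9) - 1)^2 = 49] 49 ≥ 0, LHS is (·)² — take ±√. So sqrt: (x + 9) - 1 = 7 or -7.
Step 3. [(x + 9) - 1 = 7 or -7] the outer -1 inverts by adding 1 ⇒ sub: x + 9 = 8 or -6.
Step 4. [x + 9 = 8 or -6] subtract 9: x sits inside (… + 9). So sub: x = -1 or -15.

Answer: x ∈ {-15, -1}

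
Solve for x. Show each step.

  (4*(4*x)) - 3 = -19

Step 1. [(4*(4*x)) - 3 = -19] add 3: x sits inside (… - 3) ⇒ sub: 4*(4*x) = -16.
Step 2. [4*(4*x) = -16] divide by the outer 4. So div: 4*x = -4.
Step 3. [4*x = -4] LHS = 4·(…); ÷4 both sides. So div: x = -1.

Answer: x ∈ {-1}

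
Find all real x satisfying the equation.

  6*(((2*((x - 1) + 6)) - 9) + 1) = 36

Step 1. [6*(((2*((x - 1) + 6)) - 9) + 1) = 36] 6·(inner) — divide through by 6. So div: ((2*((x - 1) + 6)) - 9) + 1 = 6.
Step 2. [((2*((x - 1) + 6)) - 9) + 1 = 6] +1 is outermost — subtract 1 both sides, so sub: (2*((x - 1) + 6)) - 9 = 5.
Step 3. [(2*((x - 1) + 6)) - 9 = 5] the outer -9 inverts by adding 9 ⇒ sub: 2*((x - 1) + 6) = 14.
Step 4. [2*((x - 1) + 6) = 14] divide by the outer 2. So div: (x - 1) + 6 = 7.
Step 5. [(x - 1) + 6 = 7] +6 is outermost — subtract 6 both sides, so sub: x - 1 = 1.
Step 6. [x - 1 = 1] 1 comes off first (add 1), so sub: x = 2.

Answer: x ∈ {2}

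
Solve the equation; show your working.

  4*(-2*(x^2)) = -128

Step 1. [4*(-2*(x^2)) = -128] 4·(inner) — divide through by 4. So div: -2*(x^2) = -32.
Step 2. [-2*(x^2) = -32] -2·(inner) — divide through by -2. So div: x^2 = 16.
Step 3. [x^2 = 16] √ both sides: 16 ≥ 0 gives two branches, so sqrt: x = 4 or -4.

Answer: x ∈ {-4, 4}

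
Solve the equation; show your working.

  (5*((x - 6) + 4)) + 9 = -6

Step 1. [(5*((x - 6) + 4)) + 9 = -6] 9 comes off first (subtract 9) ⇒ sub: 5*((x - 6) + 4) = -15.
Step 2. [5*((x - 6) + 4) = -15] leading coefficient 5: divide by 5 ⇒ div: (x - 6) + 4 = -3.
Step 3. [(x - 6) + 4 = -3] 4 comes off first (subtract 4). So sub: x - 6 = -7.
Step 4. [x - 6 = -7] peel the -6: add 6 from each side. So sub: x = -1.

Answer: x ∈ {-1}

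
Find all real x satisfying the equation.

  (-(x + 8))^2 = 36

Step 1. [(-(x + 8))^2 = 36] 36 ≥ 0, LHS is (·)² — take ±√. So sqrt: -(x + 8) = 6 or -6.
Step 2. [-(x + 8) = 6 or -6] LHS negated; negate both sides. So neg: x + 8 = -6 or 6.
Step 3. [x + 8 = -6 or 6] the outer +8 inverts by subtracting 8, so sub: x = -14 or -2.

Answer: x ∈ {-14, -2}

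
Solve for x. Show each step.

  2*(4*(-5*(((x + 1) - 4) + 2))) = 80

Step 1. [2*(4*(-5*(((x + 1) - 4) + 2))) = 80] divide by the outer 2. So div: 4*(-5*(((x + 1) - 4) + 2)) = 40.
Step 2. [4*(-5*(((x + 1) - 4) + 2)) = 40] LHS = 4·(…); ÷4 both sides. So div: -5*(((x + 1) - 4) + 2) = 10.
Step 3. [-5*(((x + 1) - 4) + 2) = 10] LHS = -5·(…); ÷-5 both sides ⇒ div: ((x + 1) - 4) + 2 = -2.
Step 4. [((x + 1) - 4) + 2 = -2] peel the +2: subtract 2 from each side. So sub: (x + 1) - 4 = -4.
Step 5. [(x + 1) - 4 = -4] 4 comes off first (add 4), so sub: x + 1 = 0.
Step 6. [x + 1 = 0] peel the +1: subtract 1 from each side. So sub: x = -1.

Answer: x ∈ {-1}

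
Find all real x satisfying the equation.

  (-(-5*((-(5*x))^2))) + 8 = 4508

Step 1. [(-(-5*((-(5*x))^2))) + 8 = 4508] peel the +8: subtract 8 from each side ⇒ sub: -(-5*((-(5*x))^2)) = 4500.
Step 2. [-(-5*((-(5*x))^2)) = 4500] leading − — multiply by −1, so neg: -5*((-(5*x))^2) = -4500.
Step 3. [-5*((-(5*x))^2) = -4500] -5 out front; divide by -5 ⇒ div: (-(5*x))^2 = 900.
Step 4. [(-(5*x))^2 = 900] √ both sides: 900 ≥ 0 gives two branches. So sqrt: -(5*x) = 30 or -30.
Step 5. [-(5*x) = 30 or -30] leading − — multiply by −1, so neg: 5*x = -30 or 30.
Step 6. [5*x = -30 or 30] 5·(inner) — divide through by 5 ⇒ div: x = -6 or 6.

Answer: x ∈ {-6, 6}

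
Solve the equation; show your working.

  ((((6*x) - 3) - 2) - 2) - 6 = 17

Step 1. [((((6*x) - 3) - 2) - 2) - 6 = 17] add 6: x sits inside (… - 6), so sub: (((6*x) - 3) - 2) - 2 = 23.
Step 2. [(((6*x) - 3) - 2) - 2 = 23] -2 is outermost — add 2 both sides ⇒ sub: ((6*x) - 3) - 2 = 25.
Step 3. [((6*x) - 3) - 2 = 25] -2 is outermost — add 2 both sides. So sub: (6*x) - 3 = 27.
Step 4. [(6*x) - 3 = 27] -3 is outermost — add 3 both sides. So sub: 6*x = 30.
Step 5. [6*x = 30] 6·(inner) — divide through by 6. So div: x = 5.

Answer: x ∈ {5}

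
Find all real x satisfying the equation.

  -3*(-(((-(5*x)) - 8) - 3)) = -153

Step 1. [-3*(-(((-(5*x)) - 8) - 3)) = -153] LHS = -3·(…); ÷-3 both sides ⇒ div: -(((-(5*x)) - 8) - 3) = 51.
Step 2. [-(((-(5*x)) - 8) - 3) = 51] LHS negated; negate both sides. So neg: ((-(5*x)) - 8) - 3 = -51.
Step 3. [((-(5*x)) - 8) - 3 = -51] -3 is outermost — add 3 both sides. So sub: (-(5*x)) - 8 = -48.
Step 4. [(-(5*x)) - 8 = -48] the outer -8 inverts by adding 8, so sub: -(5*x) = -40.
Step 5. [-(5*x) = -40] flip signs both sides ⇒ neg: 5*x = 40.
Step 6. [5*x = 40] LHS = 5·(…); ÷5 both sides, so div: x = 8.

Answer: x ∈ {8}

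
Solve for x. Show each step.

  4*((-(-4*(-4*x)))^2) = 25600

Step 1. [4*((-(-4*(-4*x)))^2) = 25600] 4·(inner) — divide through by 4 ⇒ div: (-(-4*(-4*x)))^2 = 6400.
Step 2. [(-(-4*(-4*x)))^2 = 6400] 6400 ≥ 0, LHS is (·)² — take ±√. So sqrt: -(-4*(-4*x)) = 80 or -80.
Step 3. [-(-4*(-4*x)) = 80 or -80] flip signs both sides ⇒ neg: -4*(-4*x) = -80 or 80.
Step 4. [-4*(-4*x) = -80 or 80] LHS = -4·(…); ÷-4 both sides. So div: -4*x = 20 or -20.
Step 5. [-4*x = 20 or -20] LHS = -4·(…); ÷-4 both sides, so div: x = -5 or 5.

Answer: x ∈ {-5, 5}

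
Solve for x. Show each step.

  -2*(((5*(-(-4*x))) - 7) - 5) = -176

Step 1. [-2*(((5*(-(-4*x))) - 7) - 5) = -176] leading coefficient -2: divide by -2. So div: ((5*(-(-4*x))) - 7) - 5 = 88.
Step 2. [((5*(-(-4*x))) - 7) - 5 = 88] the outer -5 inverts by adding 5, so sub: (5*(-(-4*x))) - 7 = 93.
Step 3. [(5*(-(-4*x))) - 7 = 93] add 7: x sits inside (… - 7), so sub: 5*(-(-4*x)) = 100.
Step 4. [5*(-(-4*x)) = 100] divide by the outer 5. So div: -(-4*x) = 20.
Step 5. [-(-4*x) = 20] leading − — multiply by −1, so neg: -4*x = -20.
Step 6. [-4*x = -20] leading coefficient -4: divide by -4. So div: x = 5.

Answer: x ∈ {5}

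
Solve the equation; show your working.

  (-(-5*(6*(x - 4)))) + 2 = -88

Step 1. [(-(-5*(6*(x - 4)))) + 2 = -88] 2 comes off first (subtract 2). So sub: -(-5*(6*(x - 4))) = -90.
Step 2. [-(-5*(6*(x - 4))) = -90] leading − — multiply by −1. So neg: -5*(6*(x - 4)) = 90.
Step 3. [-5*(6*(x - 4)) = 90] leading coefficient -5: divide by -5, so div: 6*(x - 4) = -18.
Step 4. [6*(x - 4) = -18] leading coefficient 6: divide by 6, so div: x - 4 = -3.
Step 5. [x - 4 = -3] add 4: x sits inside (… - 4). So sub: x = 1.

Answer: x ∈ {1}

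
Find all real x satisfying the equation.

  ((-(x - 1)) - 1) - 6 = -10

Step 1. [((-(x - 1)) - 1) - 6 = -10] the outer -6 inverts by adding 6 ⇒ sub: (-(x - 1)) - 1 = -4.
Step 2. [(-(x - 1)) - 1 = -4] -1 is outermost — add 1 both sides, so sub: -(x - 1) = -3.
Step 3. [-(x - 1) = -3] leading − — multiply by −1. So neg: x - 1 = 3.
Step 4. [x - 1 = 3] add 1: x sits inside (… - 1), so sub: x = 4.

Answer: x ∈ {4}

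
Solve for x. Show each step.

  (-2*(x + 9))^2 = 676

Step 1. [(-2*(x + 9))^2 = 676] √ both sides: 676 ≥ 0 gives two branches ⇒ sqrt: -2*(x + 9) = 26 or -26.
Step 2. [-2*(x + 9) = 26 or -26] LHS = -2·(…); ÷-2 both sides. So div: x + 9 = -13 or 13.
Step 3. [x + 9 = -13 or 13] peel the +9: subtract 9 from each side ⇒ sub: x = -22 or 4.

Answer: x ∈ {-22, 4}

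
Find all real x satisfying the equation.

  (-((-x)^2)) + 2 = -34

Step 1. [(-((-x)^2)) + 2 = -34] +2 is outermost — subtract 2 both sides. So sub: -((-x)^2) = -36.
Step 2. [-((-x)^2) = -36] LHS negated; negate both sides, so neg: (-x)^2 = 36.
Step 3. [(-x)^2 = 36] LHS squared, RHS 36 ≥ 0: apply √ (±), so sqrt: -x = 6 or -6.
Step 4. [-x = 6 or -6] LHS negated; negate both sides ⇒ neg: x = -6 or 6.

Answer: x ∈ {-6, 6}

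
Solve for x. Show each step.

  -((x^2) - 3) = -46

Step 1. [-((x^2) - 3) = -46] leading − — multiply by −1, so neg: (x^2) - 3 = 46.
Step 2. [(x^2) - 3 = 46] 3 comes off first (add 3). So sub: x^2 = 49.
Step 3. [x^2 = 49] LHS squared, RHS 49 ≥ 0: apply √ (±), so sqrt: x = 7 or -7.

Answer: x ∈ {-7, 7}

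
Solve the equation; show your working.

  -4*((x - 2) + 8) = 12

Step 1. [-4*((x - 2) + 8) = 12] LHS = -4·(…); ÷-4 both sides ⇒ div: (x - 2) + 8 = -3.
Step 2. [(x - 2) + 8 = -3] +8 is outermost — subtract 8 both sides. So sub: x - 2 = -11.
Step 3. [x - 2 = -11] the outer -2 inverts by adding 2. So sub: x = -9.

Answer: x ∈ {-9}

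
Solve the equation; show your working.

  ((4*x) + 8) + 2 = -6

Step 1. [((4*x) + 8) + 2 = -6] the outer +2 inverts by subtracting 2, so sub: (4*x) + 8 = -8.
Step 2. [(4*x) + 8 = -8] 8 comes off first (subtract 8). So sub: 4*x = -16.
Step 3. [4*x = -16] divide by the outer 4 ⇒ div: x = -4.

Answer: x ∈ {-4}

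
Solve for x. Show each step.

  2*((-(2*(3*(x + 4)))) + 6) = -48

Step 1. [2*((-(2*(3*(x + 4)))) + 6) = -48] leading coefficient 2: divide by 2. So div: (-(2*(3*(x + 4)))) + 6 = -24.
Step 2. [(-(2*(3*(x + 4)))) + 6 = -24] subtract 6: x sits inside (… + 6). So sub: -(2*(3*(x + 4))) = -30.
Step 3. [-(2*(3*(x + 4))) = -30] flip signs both sides ⇒ neg: 2*(3*(x + 4)) = 30.
Step 4. [2*(3*(x + 4)) = 30] divide by the outer 2 ⇒ div: 3*(x + 4) = 15.
Step 5. [3*(x + 4) = 15] divide by the outer 3. So div: x + 4 = 5.
Step 6. [x + 4 = 5] the outer +4 inverts by subtracting 4, so sub: x = 1.

Answer: x ∈ {1}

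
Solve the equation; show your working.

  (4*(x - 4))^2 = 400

Step 1. [(4*(x - 4))^2 = 400] √ both sides: 400 ≥ 0 gives two branches, so sqrt: 4*(x - 4) = 20 or -20.
Step 2. [4*(x - 4) = 20 or -20] LHS = 4·(…); ÷4 both sides ⇒ div: x - 4 = 5 or -5.
Step 3. [x - 4 = 5 or -5] -4 is outermost — add 4 both sides, so sub: x = 9 or -1.

Answer: x ∈ {-1, 9}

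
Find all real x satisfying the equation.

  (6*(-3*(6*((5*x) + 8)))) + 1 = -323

Step 1. [(6*(-3*(6*((5*x) + 8)))) + 1 = -323] +1 is outermost — subtract 1 both sides, so sub: 6*(-3*(6*((5*x) + 8))) = -324.
Step 2. [6*(-3*(6*((5*x) + 8))) = -324] leading coefficient 6: divide by 6 ⇒ div: -3*(6*((5*x) + 8)) = -54.
Step 3. [-3*(6*((5*x) + 8)) = -54] -3·(inner) — divide through by -3, so div: 6*((5*x) + 8) = 18.
Step 4. [6*((5*x) + 8) = 18] divide by the outer 6, so div: (5*x) + 8 = 3.
Step 5. [(5*x) + 8 = 3] the outer +8 inverts by subtracting 8, so sub: 5*x = -5.
Step 6. [5*x = -5] 5 out front; divide by 5. So div: x = -1.

Answer: x ∈ {-1}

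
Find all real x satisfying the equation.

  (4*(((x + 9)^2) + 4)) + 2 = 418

Step 1. [(4*(((x + 9)^2) + 4)) + 2 = 418] +2 is outermost — subtract 2 both sides. So sub: 4*(((x + 9)^2) + 4) = 416.
Step 2. [4*(((x + 9)^2) + 4) = 416] 4 out front; divide by 4, so div: ((x + 9)^2) + 4 = 104.
Step 3. [((x + 9)^2) + 4 = 104] the outer +4 inverts by subtracting 4. So sub: (x + 9)^2 = 100.
Step 4. [(x + 9)^2 = 100] LHS squared, RHS 100 ≥ 0: apply √ (±) ⇒ sqrt: x + 9 = 10 or -10.
Step 5. [x + 9 = 10 or -10] +9 is outermost — subtract 9 both sides. So sub: x = 1 or -19.

Answer: x ∈ {-19, 1}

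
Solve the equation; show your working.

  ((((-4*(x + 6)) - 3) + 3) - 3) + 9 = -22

Step 1. [((((-4*(x + 6)) - 3) + 3) - 3) + 9 = -22] subtract 9: x sits inside (… + 9). So sub: (((-4*(x + 6)) - 3) + 3) - 3 = -31.
Step 2. [(((-4*(x + 6)) - 3) + 3) - 3 = -31] peel the -3: add 3 from each side, so sub: ((-4*(x + 6)) - 3) + 3 = -28.
Step 3. [((-4*(x + 6)) - 3) + 3 = -28] peel the +3: subtract 3 from each side, so sub: (-4*(x + 6)) - 3 = -31.
Step 4. [(-4*(x + 6)) - 3 = -31] 3 comes off first (add 3). So sub: -4*(x + 6) = -28.
Step 5. [-4*(x + 6) = -28] LHS = -4·(…); ÷-4 both sides, so div: x + 6 = 7.
Step 6. [x + 6 = 7] peel the +6: subtract 6 from each side. So sub: x = 1.

Answer: x ∈ {1}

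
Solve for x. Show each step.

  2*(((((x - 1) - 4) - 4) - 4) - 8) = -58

Step 1. [2*(((((x - 1) - 4) - 4) - 4) - 8) = -58] 2 out front; divide by 2. So div: ((((x - 1) - 4) - 4) - 4) - 8 = -29.
Step 2. [((((x - 1) - 4) - 4) - 4) - 8 = -29] -8 is outermost — add 8 both sides ⇒ sub: (((x - 1) - 4) - 4) - 4 = -21.
Step 3. [(((x - 1) - 4) - 4) - 4 = -21] peel the -4: add 4 from each side ⇒ sub: ((x - 1) - 4) - 4 = -17.
Step 4. [((x - 1) - 4) - 4 = -17] 4 comes off first (add 4), so sub: (x - 1) - 4 = -13.
Step 5. [(x - 1) - 4 = -13] add 4: x sits inside (… - 4), so sub: x - 1 = -9.
Step 6. [x - 1 = -9] peel the -1: add 1 from each side. So sub: x = -8.

Answer: x ∈ {-8}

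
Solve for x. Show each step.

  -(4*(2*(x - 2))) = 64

Step 1. [-(4*(2*(x - 2))) = 64] flip signs both sides. So neg: 4*(2*(x - 2)) = -64.
Step 2. [4*(2*(x - 2)) = -64] LHS = 4·(…); ÷4 both sides. So div: 2*(x - 2) = -16.
Step 3. [2*(x - 2) = -16] 2 out front; divide by 2 ⇒ div: x - 2 = -8.
Step 4. [x - 2 = -8] the outer -2 inverts by adding 2 ⇒ sub: x = -6.

Answer: x ∈ {-6}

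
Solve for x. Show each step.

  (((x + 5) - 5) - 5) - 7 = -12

Step 1. [(((x + 5) - 5) - 5) - 7 = -12] the outer -7 inverts by adding 7. So sub: ((x + 5) - 5) - 5 = -5.
Step 2. [((x + 5) - 5) - 5 = -5] 5 comes off first (add 5). So sub: (x + 5) - 5 = 0.
Step 3. [(x + 5) - 5 = 0] peel the -5: add 5 from each side. So sub: x + 5 = 5.
Step 4. [x + 5 = 5] 5 comes off first (subtract 5), so sub: x = 0.

Answer: x ∈ {0}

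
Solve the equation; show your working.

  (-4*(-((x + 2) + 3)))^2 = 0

Step 1. [(-4*(-((x + 2) + 3)))^2 = 0] LHS squared, RHS 0 ≥ 0: apply √ (±), so sqrt: -4*(-((x + 2) + 3)) = 0.
Step 2. [-4*(-((x + 2) + 3)) = 0] -4 out front; divide by -4, so div: -((x + 2) + 3) = 0.
Step 3. [-((x + 2) + 3) = 0] leading − — multiply by −1. So neg: (x + 2) + 3 = 0.
Step 4. [(x + 2) + 3 = 0] the outer +3 inverts by subtracting 3, so sub: x + 2 = -3.
Step 5. [x + 2 = -3] 2 comes off first (subtract 2), so sub: x = -5.

Answer: x ∈ {-5}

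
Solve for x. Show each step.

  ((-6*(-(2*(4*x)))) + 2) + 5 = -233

Step 1. [((-6*(-(2*(4*x)))) + 2) + 5 = -233] +5 is outermost — subtract 5 both sides. So sub: (-6*(-(2*(4*x)))) + 2 = -238.
Step 2. [(-6*(-(2*(4*x)))) + 2 = -238] the outer +2 inverts by subtracting 2 ⇒ sub: -6*(-(2*(4*x))) = -240.
Step 3. [-6*(-(2*(4*x))) = -240] -6 out front; divide by -6. So div: -(2*(4*x)) = 40.
Step 4. [-(2*(4*x)) = 40] flip signs both sides ⇒ neg: 2*(4*x) = -40.
Step 5. [2*(4*x) = -40] 2·(inner) — divide through by 2. So div: 4*x = -20.
Step 6. [4*x = -20] divide by the outer 4 ⇒ div: x = -5.

Answer: x ∈ {-5}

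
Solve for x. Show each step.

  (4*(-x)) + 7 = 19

Step 1. [(4*(-x)) + 7 = 19] 7 comes off first (subtract 7), so sub: 4*(-x) = 12.
Step 2. [4*(-x) = 12] divide by the outer 4. So div: -x = 3.
Step 3. [-x = 3] flip signs both sides. So neg: x = -3.

Answer: x ∈ {-3}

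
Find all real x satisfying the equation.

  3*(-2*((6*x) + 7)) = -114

Step 1. [3*(-2*((6*x) + 7)) = -114] 3·(inner) — divide through by 3, so div: -2*((6*x) + 7) = -38.
Step 2. [-2*((6*x) + 7) = -38] divide by the outer -2. So div: (6*x) + 7 = 19.
Step 3. [(6*x) + 7 = 19] peel the +7: subtract 7 from each side. So sub: 6*x = 12.
Step 4. [6*x = 12] leading coefficient 6: divide by 6. So div: x = 2.

Answer: x ∈ {2}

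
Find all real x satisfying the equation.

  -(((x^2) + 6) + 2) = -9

Step 1. [-(((x^2) + 6) + 2) = -9] leading − — multiply by −1. So neg: ((x^2) + 6) + 2 = 9.
Step 2. [((x^2) + 6) + 2 = 9] 2 comes off first (subtract 2) ⇒ sub: (x^2) + 6 = 7.
Step 3. [(x^2) + 6 = 7] +6 is outermost — subtract 6 both sides, so sub: x^2 = 1.
Step 4. [x^2 = 1] √ both sides: 1 ≥ 0 gives two branches, so sqrt: x = 1 or -1.

Answer: x ∈ {-1, 1}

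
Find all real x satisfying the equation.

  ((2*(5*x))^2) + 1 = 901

Step 1. [((2*(5*x))^2) + 1 = 901] +1 is outermost — subtract 1 both sides. So sub: (2*(5*x))^2 = 900.
Step 2. [(2*(5*x))^2 = 900] LHS squared, RHS 900 ≥ 0: apply √ (±), so sqrt: 2*(5*x) = 30 or -30.
Step 3. [2*(5*x) = 30 or -30] leading coefficient 2: divide by 2, so div: 5*x = 15 or -15.
Step 4. [5*x = 15 or -15] divide by the outer 5. So div: x = 3 or -3.

Answer: x ∈ {-3, 3}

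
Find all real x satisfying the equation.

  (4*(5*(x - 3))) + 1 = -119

Step 1. [(4*(5*(x - 3))) + 1 = -119] the outer +1 inverts by subtracting 1, so sub: 4*(5*(x - 3)) = -120.
Step 2. [4*(5*(x - 3)) = -120] 4 out front; divide by 4, so div: 5*(x - 3) = -30.
Step 3. [5*(x - 3) = -30] 5·(inner) — divide through by 5 ⇒ div: x - 3 = -6.
Step 4. [x - 3 = -6] peel the -3: add 3 from each side. So sub: x = -3.

Answer: x ∈ {-3}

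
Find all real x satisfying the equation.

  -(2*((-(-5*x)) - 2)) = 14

Step 1. [-(2*((-(-5*x)) - 2)) = 14] leading − — multiply by −1 ⇒ neg: 2*((-(-5*x)) - 2) = -14.
Step 2. [2*((-(-5*x)) - 2) = -14] 2 out front; divide by 2 ⇒ div: (-(-5*x)) - 2 = -7.
Step 3. [(-(-5*x)) - 2 = -7] -2 is outermost — add 2 both sides. So sub: -(-5*x) = -5.
Step 4. [-(-5*x) = -5] leading − — multiply by −1, so neg: -5*x = 5.
Step 5. [-5*x = 5] -5·(inner) — divide through by -5. So div: x = -1.

Answer: x ∈ {-1}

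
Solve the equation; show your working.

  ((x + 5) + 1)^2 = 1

Step 1. [((x + 5) + 1)^2 = 1] 1 ≥ 0, LHS is (·)² — take ±√ ⇒ sqrt: (x + 5) + 1 = 1 or -1.
Step 2. [(x + 5) + 1 = 1 or -1] the outer +1 inverts by subtracting 1 ⇒ sub: x + 5 = 0 or -2.
Step 3. [x + 5 = 0 or -2] subtract 5: x sits inside (… + 5) ⇒ sub: x = -5 or -7.

Answer: x ∈ {-7, -5}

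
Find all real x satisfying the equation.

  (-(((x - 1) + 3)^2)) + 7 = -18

Step 1. [(-(((x - 1) + 3)^2)) + 7 = -18] +7 is outermost — subtract 7 both sides, so sub: -(((x - 1) + 3)^2) = -25.
Step 2. [-(((x - 1) + 3)^2) = -25] flip signs both sides, so neg: ((x - 1) + 3)^2 = 25.
Step 3. [((x - 1) + 3)^2 = 25] LHS squared, RHS 25 ≥ 0: apply √ (±) ⇒ sqrt: (x - 1) + 3 = 5 or -5.
Step 4. [(x - 1) + 3 = 5 or -5] +3 is outermost — subtract 3 both sides, so sub: x - 1 = 2 or -8.
Step 5. [x - 1 = 2 or -8] 1 comes off first (add 1). So sub: x = 3 or -7.

Answer: x ∈ {-7, 3}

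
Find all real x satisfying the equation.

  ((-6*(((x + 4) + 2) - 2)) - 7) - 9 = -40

Step 1. [((-6*(((x + 4) + 2) - 2)) - 7) - 9 = -40] peel the -9: add 9 from each side. So sub: (-6*(((x + 4) + 2) - 2)) - 7 = -31.
Step 2. [(-6*(((x + 4) + 2) - 2)) - 7 = -31] the outer -7 inverts by adding 7 ⇒ sub: -6*(((x + 4) + 2) - 2) = -24.
Step 3. [-6*(((x + 4) + 2) - 2) = -24] leading coefficient -6: divide by -6 ⇒ div: ((x + 4) + 2) - 2 = 4.
Step 4. [((x + 4) + 2) - 2 = 4] -2 is outermost — add 2 both sides. So sub: (x + 4) + 2 = 6.
Step 5. [(x + 4) + 2 = 6] peel the +2: subtract 2 from each side, so sub: x + 4 = 4.
Step 6. [x + 4 = 4] 4 comes off first (subtract 4), so sub: x = 0.

Answer: x ∈ {0}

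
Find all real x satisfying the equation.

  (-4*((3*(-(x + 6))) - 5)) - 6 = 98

Step 1. [(-4*((3*(-(x + 6))) - 5)) - 6 = 98] the outer -6 inverts by adding 6. So sub: -4*((3*(-(x + 6))) - 5) = 104.
Step 2. [-4*((3*(-(x + 6))) - 5) = 104] divide by the outer -4, so div: (3*(-(x + 6))) - 5 = -26.
Step 3. [(3*(-(x + 6))) - 5 = -26] -5 is outermost — add 5 both sides. So sub: 3*(-(x + 6)) = -21.
Step 4. [3*(-(x + 6)) = -21] 3 out front; divide by 3, so div: -(x + 6) = -7.
Step 5. [-(x + 6) = -7] LHS negated; negate both sides, so neg: x + 6 = 7.
Step 6. [x + 6 = 7] peel the +6: subtract 6 from each side ⇒ sub: x = 1.

Answer: x ∈ {1}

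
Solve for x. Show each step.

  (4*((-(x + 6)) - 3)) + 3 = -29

Step 1. [(4*((-(x + 6)) - 3)) + 3 = -29] peel the +3: subtract 3 from each side ⇒ sub: 4*((-(x + 6)) - 3) = -32.
Step 2. [4*((-(x + 6)) - 3) = -32] 4·(inner) — divide through by 4. So div: (-(x + 6)) - 3 = -8.
Step 3. [(-(x + 6)) - 3 = -8] 3 comes off first (add 3), so sub: -(x + 6) = -5.
Step 4. [-(x + 6) = -5] leading − — multiply by −1. So neg: x + 6 = 5.
Step 5. [x + 6 = 5] the outer +6 inverts by subtracting 6. So sub: x = -1.

Answer: x ∈ {-1}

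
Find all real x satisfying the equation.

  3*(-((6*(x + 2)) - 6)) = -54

Step 1. [3*(-((6*(x + 2)) - 6)) = -54] 3 out front; divide by 3. So div: -((6*(x + 2)) - 6) = -18.
Step 2. [-((6*(x + 2)) - 6) = -18] leading − — multiply by −1, so neg: (6*(x + 2)) - 6 = 18.
Step 3. [(6*(x + 2)) - 6 = 18] common factor 6 (LHS and 18) — divide through. So factor: (x + 2) - 1 = 3.
Step 4. [(x + 2) - 1 = 3] -1 is outermost — add 1 both sides ⇒ sub: x + 2 = 4.
Step 5. [x + 2 = 4] +2 is outermost — subtract 2 both sides, so sub: x = 2.

Answer: x ∈ {2}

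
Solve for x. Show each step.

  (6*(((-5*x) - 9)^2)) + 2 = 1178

Step 1. [(6*(((-5*x) - 9)^2)) + 2 = 1178] the outer +2 inverts by subtracting 2 ⇒ sub: 6*(((-5*x) - 9)^2) = 1176.
Step 2. [6*(((-5*x) - 9)^2) = 1176] LHS = 6·(…); ÷6 both sides, so div: ((-5*x) - 9)^2 = 196.
Step 3. [((-5*x) - 9)^2 = 196] √ both sides: 196 ≥ 0 gives two branches. So sqrt: (-5*x) - 9 = 14 or -14.
Step 4. [(-5*x) - 9 = 14 or -14] the outer -9 inverts by adding 9. So sub: -5*x = 23 or -5.
Step 5. [-5*x = 23 or -5] -5·(inner) — divide through by -5 ⇒ div: x = -23/5 or 1.

Answer: x ∈ {-23/5, 1}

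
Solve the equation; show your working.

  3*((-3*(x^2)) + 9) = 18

Step 1. [3*((-3*(x^2)) + 9) = 18] LHS = 3·(…); ÷3 both sides. So div: (-3*(x^2)) + 9 = 6.
Step 2. [(-3*(x^2)) + 9 = 6] +9 is outermost — subtract 9 both sides ⇒ sub: -3*(x^2) = -3.
Step 3. [-3*(x^2) = -3] -3 out front; divide by -3. So div: x^2 = 1.
Step 4. [x^2 = 1] √ both sides: 1 ≥ 0 gives two branches, so sqrt: x = 1 or -1.

Answer: x ∈ {-1, 1}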